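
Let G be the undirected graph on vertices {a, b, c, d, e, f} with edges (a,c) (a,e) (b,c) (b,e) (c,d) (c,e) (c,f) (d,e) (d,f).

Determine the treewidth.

A width-2 tree decomposition is:
Bags: B1 = {b, c, e}  B2 = {a, c, e}  B3 = {c, d, e}  B4 = {c, d, f}
Tree: B1–B2, B2–B3, B3–B4
Every bag has size at most 3, so the width is 3 − 1 = 2 and tw(G) ≤ 2. On the other hand G contains the 3-clique {c, d, e}. A clique must lie in a single bag of any decomposition, so no decomposition can have width below 2. Hence tw(G) = 2 exactly.

2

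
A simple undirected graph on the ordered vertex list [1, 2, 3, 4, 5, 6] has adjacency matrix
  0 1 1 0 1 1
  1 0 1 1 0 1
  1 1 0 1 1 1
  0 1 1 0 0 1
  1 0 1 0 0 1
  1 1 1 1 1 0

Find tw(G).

A width-3 tree decomposition is:
Bags: B1 = {1, 2, 3, 6}  B2 = {2, 3, 4, 6}  B3 = {1, 3, 5, 6}
Tree: B1–B2, B1–B3
Each bag holds 4 vertices, so the decomposition has width 3, which upper-bounds the treewidth. For the lower bound, the 4 vertices {1, 2, 3, 6} are pairwise adjacent, and any tree decomposition puts a clique entirely inside one bag — forcing width ≥ 3. The upper and lower bounds meet at 3, so that is the treewidth.

3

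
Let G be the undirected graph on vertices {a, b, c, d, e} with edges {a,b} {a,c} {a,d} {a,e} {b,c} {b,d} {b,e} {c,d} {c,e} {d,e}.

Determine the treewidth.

A width-4 tree decomposition is:
Bags: B1 = {a, b, c, d, e}
Tree: (single bag)
With just one bag of size 5, the width is 5 − 1 = 4, so tw(G) ≤ 4. Conversely, {a, b, c, d, e} is a clique of size 5, and the vertices of any clique must share a bag in every tree decomposition; so some bag has ≥ 5 vertices and tw(G) ≥ 4. Combining the bounds, tw(G) = 4.

4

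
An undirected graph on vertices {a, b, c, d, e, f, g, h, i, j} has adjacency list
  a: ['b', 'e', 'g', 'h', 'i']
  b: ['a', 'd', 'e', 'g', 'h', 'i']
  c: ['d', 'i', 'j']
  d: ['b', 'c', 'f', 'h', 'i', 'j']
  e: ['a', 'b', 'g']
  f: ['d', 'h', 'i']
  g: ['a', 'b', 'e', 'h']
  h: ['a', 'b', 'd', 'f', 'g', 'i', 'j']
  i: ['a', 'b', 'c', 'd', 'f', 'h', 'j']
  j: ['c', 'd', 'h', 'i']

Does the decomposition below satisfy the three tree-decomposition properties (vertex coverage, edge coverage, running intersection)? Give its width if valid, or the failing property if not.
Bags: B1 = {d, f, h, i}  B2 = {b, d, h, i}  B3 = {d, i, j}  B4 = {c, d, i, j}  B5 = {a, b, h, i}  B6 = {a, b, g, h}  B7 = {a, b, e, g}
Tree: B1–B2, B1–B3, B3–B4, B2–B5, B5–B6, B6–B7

No — edge (h,j) lies in no bag.

A tree decomposition must satisfy three properties: every vertex lies in some bag; for every edge, both endpoints lie together in some bag; and for every vertex, the bags containing it form a connected subtree. Here edge (h,j) lies in no bag, so the decomposition is invalid.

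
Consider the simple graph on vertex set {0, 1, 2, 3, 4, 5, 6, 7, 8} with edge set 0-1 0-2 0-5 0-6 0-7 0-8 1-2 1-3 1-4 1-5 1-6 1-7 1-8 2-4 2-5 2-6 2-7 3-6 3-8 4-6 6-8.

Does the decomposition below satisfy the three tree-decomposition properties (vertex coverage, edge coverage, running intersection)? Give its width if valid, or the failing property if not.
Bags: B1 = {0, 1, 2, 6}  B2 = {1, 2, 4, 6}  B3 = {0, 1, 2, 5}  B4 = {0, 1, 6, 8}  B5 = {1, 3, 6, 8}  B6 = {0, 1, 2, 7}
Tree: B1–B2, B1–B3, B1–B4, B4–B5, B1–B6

Checking the three conditions: (i) the bags cover all of {0, 1, 2, 3, 4, 5, 6, 7, 8}; (ii) for each edge, some bag contains both endpoints; (iii) the bags containing any fixed vertex form a subtree. All hold, so the decomposition is valid with width 4 − 1 = 3.

Yes; width 3.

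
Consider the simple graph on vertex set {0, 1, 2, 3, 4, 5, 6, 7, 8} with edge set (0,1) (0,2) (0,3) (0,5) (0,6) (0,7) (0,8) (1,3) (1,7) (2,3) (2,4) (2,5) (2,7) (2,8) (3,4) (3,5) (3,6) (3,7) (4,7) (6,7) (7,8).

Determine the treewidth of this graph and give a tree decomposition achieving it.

Every bag has size at most 4, so the width is 4 − 1 = 3 and tw(G) ≤ 3. For the lower bound, the 4 vertices {0, 2, 7, 8} are pairwise adjacent, and any tree decomposition puts a clique entirely inside one bag — forcing width ≥ 3. Hence tw(G) = 3 exactly.

Treewidth 3.
One optimal decomposition is:
Bags: B1 = {2, 3, 4, 7}  B2 = {0, 2, 3, 7}  B3 = {0, 3, 6, 7}  B4 = {0, 2, 7, 8}  B5 = {0, 2, 3, 5}  B6 = {0, 1, 3, 7}
Tree: B1–B2, B2–B3, B2–B4, B2–B5, B3–B6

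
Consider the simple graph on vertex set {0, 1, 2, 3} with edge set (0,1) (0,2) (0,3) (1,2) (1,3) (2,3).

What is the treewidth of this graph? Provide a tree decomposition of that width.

Treewidth 3.
Bags: B1 = {0, 1, 2, 3}
Tree: (single bag)

With just one bag of size 4, the width is 4 − 1 = 3, so tw(G) ≤ 3. On the other hand G contains the 4-clique {0, 1, 2, 3}. A clique must lie in a single bag of any decomposition, so no decomposition can have width below 3. Combining the bounds, tw(G) = 3.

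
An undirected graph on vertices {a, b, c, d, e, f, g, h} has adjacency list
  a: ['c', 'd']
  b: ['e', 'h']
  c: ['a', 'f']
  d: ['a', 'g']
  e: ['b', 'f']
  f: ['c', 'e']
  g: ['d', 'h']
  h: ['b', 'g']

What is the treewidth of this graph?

2

A width-2 tree decomposition is:
Bags: B1 = {b, e, h}  B2 = {e, g, h}  B3 = {d, e, g}  B4 = {a, d, e}  B5 = {a, c, e}  B6 = {c, e, f}
Tree: B1–B2, B2–B3, B3–B4, B4–B5, B5–B6
Each bag holds 3 vertices, so the decomposition has width 2, which upper-bounds the treewidth. For the lower bound, G contains the cycle e–b–h–g–d–a–c–f–e, so G is not a forest; only forests have treewidth ≤ 1, hence tw(G) ≥ 2. Combining the bounds, tw(G) = 2.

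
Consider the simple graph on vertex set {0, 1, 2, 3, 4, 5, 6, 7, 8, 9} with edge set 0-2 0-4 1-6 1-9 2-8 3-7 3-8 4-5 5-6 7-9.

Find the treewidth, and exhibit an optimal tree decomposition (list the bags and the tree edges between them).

The largest bag has 3 vertices, giving width 2; this decomposition certifies tw(G) ≤ 2. Since 4–5–6–1–9–7–3–8–2–0–4 is a cycle in G, G is not acyclic. Forests are exactly the graphs of treewidth ≤ 1, so tw(G) ≥ 2. Hence tw(G) = 2 exactly.

Treewidth 2.
Bags: B1 = {4, 5, 6}  B2 = {1, 4, 6}  B3 = {1, 4, 9}  B4 = {4, 7, 9}  B5 = {3, 4, 7}  B6 = {3, 4, 8}  B7 = {2, 4, 8}  B8 = {0, 2, 4}
Tree: B1–B2, B2–B3, B3–B4, B4–B5, B5–B6, B6–B7, B7–B8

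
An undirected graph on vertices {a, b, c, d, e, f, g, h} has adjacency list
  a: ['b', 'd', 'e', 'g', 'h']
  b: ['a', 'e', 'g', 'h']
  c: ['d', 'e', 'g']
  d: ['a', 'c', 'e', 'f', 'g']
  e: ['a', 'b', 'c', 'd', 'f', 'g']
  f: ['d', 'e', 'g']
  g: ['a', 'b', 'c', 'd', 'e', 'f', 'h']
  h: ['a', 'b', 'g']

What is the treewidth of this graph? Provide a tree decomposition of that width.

The largest bag has 4 vertices, giving width 3; this decomposition certifies tw(G) ≤ 3. On the other hand G contains the 4-clique {d, e, f, g}. A clique must lie in a single bag of any decomposition, so no decomposition can have width below 3. Therefore the treewidth is 3.

Treewidth 3.
One such decomposition:
Bags: B1 = {a, b, g, h}  B2 = {a, b, e, g}  B3 = {a, d, e, g}  B4 = {c, d, e, g}  B5 = {d, e, f, g}
Tree: B1–B2, B2–B3, B3–B4, B4–B5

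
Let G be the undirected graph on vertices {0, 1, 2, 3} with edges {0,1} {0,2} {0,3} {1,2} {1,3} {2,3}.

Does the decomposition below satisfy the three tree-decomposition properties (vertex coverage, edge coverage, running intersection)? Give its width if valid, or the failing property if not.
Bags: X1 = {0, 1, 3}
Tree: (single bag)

No — vertex 2 appears in no bag.

A tree decomposition must satisfy three properties: every vertex lies in some bag; for every edge, both endpoints lie together in some bag; and for every vertex, the bags containing it form a connected subtree. Here vertex 2 appears in no bag, so the decomposition is invalid.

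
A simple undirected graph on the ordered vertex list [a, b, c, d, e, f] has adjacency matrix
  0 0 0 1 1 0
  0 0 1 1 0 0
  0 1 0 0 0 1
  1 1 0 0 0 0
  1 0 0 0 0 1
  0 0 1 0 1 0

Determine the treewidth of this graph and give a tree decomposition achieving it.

Treewidth 2.
Bags: B1 = {b, c, f}  B2 = {b, d, f}  B3 = {a, d, f}  B4 = {a, e, f}
Tree: B1–B2, B2–B3, B3–B4

Every bag has size at most 3, so the width is 3 − 1 = 2 and tw(G) ≤ 2. For the lower bound, G contains the cycle f–c–b–d–a–e–f, so G is not a forest; only forests have treewidth ≤ 1, hence tw(G) ≥ 2. Therefore the treewidth is 2.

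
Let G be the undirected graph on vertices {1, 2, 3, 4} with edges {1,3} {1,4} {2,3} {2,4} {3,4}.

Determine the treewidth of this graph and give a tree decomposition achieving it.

Each bag holds 3 vertices, so the decomposition has width 2, which upper-bounds the treewidth. For the lower bound, the 3 vertices {1, 3, 4} are pairwise adjacent, and any tree decomposition puts a clique entirely inside one bag — forcing width ≥ 2. Therefore the treewidth is 2.

Treewidth 2.
One optimal decomposition is:
Bags: B1 = {1, 3, 4}  B2 = {2, 3, 4}
Tree: B1–B2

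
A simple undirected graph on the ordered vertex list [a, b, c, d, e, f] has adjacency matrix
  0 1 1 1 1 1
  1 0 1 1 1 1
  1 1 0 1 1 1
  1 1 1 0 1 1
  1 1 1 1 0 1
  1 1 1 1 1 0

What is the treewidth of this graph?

A width-5 tree decomposition is:
Bags: B1 = {a, b, c, d, e, f}
Tree: (single bag)
A single bag containing all 6 vertices is trivially a valid decomposition of width 5. On the other hand G contains the 6-clique {a, b, c, d, e, f}. A clique must lie in a single bag of any decomposition, so no decomposition can have width below 5. Therefore the treewidth is 5.

5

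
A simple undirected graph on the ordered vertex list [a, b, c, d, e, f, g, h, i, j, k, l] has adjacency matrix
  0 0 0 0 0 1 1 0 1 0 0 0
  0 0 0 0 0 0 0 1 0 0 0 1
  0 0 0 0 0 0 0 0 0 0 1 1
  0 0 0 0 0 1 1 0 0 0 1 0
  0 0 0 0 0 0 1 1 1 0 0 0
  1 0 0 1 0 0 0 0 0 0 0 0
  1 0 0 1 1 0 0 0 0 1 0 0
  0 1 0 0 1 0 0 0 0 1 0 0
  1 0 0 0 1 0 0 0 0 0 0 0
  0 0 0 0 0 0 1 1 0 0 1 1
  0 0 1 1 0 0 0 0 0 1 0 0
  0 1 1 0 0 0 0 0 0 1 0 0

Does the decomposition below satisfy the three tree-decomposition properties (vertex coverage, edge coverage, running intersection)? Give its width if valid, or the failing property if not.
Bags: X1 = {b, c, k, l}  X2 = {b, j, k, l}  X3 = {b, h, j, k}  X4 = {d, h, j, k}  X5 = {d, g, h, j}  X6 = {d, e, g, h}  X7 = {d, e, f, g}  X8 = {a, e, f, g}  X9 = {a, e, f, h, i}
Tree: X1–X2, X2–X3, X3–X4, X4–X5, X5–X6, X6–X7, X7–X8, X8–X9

A tree decomposition must satisfy three properties: every vertex lies in some bag; for every edge, both endpoints lie together in some bag; and for every vertex, the bags containing it form a connected subtree. Here bags containing vertex h are not connected in the tree, so the decomposition is invalid.

No — bags containing vertex h are not connected in the tree.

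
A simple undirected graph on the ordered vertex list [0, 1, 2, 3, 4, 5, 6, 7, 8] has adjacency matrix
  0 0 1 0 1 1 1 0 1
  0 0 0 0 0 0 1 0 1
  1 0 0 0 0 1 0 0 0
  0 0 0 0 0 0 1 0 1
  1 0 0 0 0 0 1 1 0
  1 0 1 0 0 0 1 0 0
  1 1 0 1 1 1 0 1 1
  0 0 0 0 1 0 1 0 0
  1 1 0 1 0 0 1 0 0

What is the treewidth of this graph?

A width-2 tree decomposition is:
Bags: B1 = {0, 6, 8}  B2 = {0, 5, 6}  B3 = {3, 6, 8}  B4 = {0, 4, 6}  B5 = {1, 6, 8}  B6 = {4, 6, 7}  B7 = {0, 2, 5}
Tree: B1–B2, B1–B3, B1–B4, B1–B5, B4–B6, B2–B7
Each bag holds 3 vertices, so the decomposition has width 2, which upper-bounds the treewidth. For the lower bound, the 3 vertices {0, 2, 5} are pairwise adjacent, and any tree decomposition puts a clique entirely inside one bag — forcing width ≥ 2. The upper and lower bounds meet at 2, so that is the treewidth.

2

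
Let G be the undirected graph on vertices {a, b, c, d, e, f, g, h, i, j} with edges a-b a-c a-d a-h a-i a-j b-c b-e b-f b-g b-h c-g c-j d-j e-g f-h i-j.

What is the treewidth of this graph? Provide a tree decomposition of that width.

Each bag holds 3 vertices, so the decomposition has width 2, which upper-bounds the treewidth. On the other hand G contains the 3-clique {a, d, j}. A clique must lie in a single bag of any decomposition, so no decomposition can have width below 2. Hence tw(G) = 2 exactly.

Treewidth 2.
Bags: B1 = {a, b, c}  B2 = {b, c, g}  B3 = {a, c, j}  B4 = {a, b, h}  B5 = {a, i, j}  B6 = {b, f, h}  B7 = {a, d, j}  B8 = {b, e, g}
Tree: B1–B2, B1–B3, B1–B4, B3–B5, B4–B6, B3–B7, B2–B8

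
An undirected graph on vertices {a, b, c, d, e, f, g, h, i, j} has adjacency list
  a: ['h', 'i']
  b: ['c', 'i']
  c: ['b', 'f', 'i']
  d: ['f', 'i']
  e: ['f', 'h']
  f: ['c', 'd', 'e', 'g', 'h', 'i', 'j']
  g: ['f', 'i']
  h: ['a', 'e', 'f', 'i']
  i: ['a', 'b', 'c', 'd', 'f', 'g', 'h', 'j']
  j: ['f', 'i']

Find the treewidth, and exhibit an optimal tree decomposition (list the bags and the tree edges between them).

Treewidth 2.
One optimal decomposition is:
Bags: B1 = {f, i, j}  B2 = {c, f, i}  B3 = {b, c, i}  B4 = {f, g, i}  B5 = {f, h, i}  B6 = {e, f, h}  B7 = {a, h, i}  B8 = {d, f, i}
Tree: B1–B2, B2–B3, B2–B4, B4–B5, B5–B6, B5–B7, B1–B8

The largest bag has 3 vertices, giving width 2; this decomposition certifies tw(G) ≤ 2. On the other hand G contains the 3-clique {e, f, h}. A clique must lie in a single bag of any decomposition, so no decomposition can have width below 2. Therefore the treewidth is 2.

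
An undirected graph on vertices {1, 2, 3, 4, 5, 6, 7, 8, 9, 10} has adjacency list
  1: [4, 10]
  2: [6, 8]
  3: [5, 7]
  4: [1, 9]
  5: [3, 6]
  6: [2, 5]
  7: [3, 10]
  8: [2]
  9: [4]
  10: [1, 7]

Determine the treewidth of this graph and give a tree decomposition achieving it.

Every bag has size at most 2, so the width is 2 − 1 = 1 and tw(G) ≤ 1. Any graph with an edge has treewidth ≥ 1, and G has the edge 9–4. Hence tw(G) = 1 exactly.

Treewidth 1.
One such decomposition:
Bags: B1 = {4, 9}  B2 = {1, 4}  B3 = {1, 10}  B4 = {7, 10}  B5 = {3, 7}  B6 = {3, 5}  B7 = {5, 6}  B8 = {2, 6}  B9 = {2, 8}
Tree: B1–B2, B2–B3, B3–B4, B4–B5, B5–B6, B6–B7, B7–B8, B8–B9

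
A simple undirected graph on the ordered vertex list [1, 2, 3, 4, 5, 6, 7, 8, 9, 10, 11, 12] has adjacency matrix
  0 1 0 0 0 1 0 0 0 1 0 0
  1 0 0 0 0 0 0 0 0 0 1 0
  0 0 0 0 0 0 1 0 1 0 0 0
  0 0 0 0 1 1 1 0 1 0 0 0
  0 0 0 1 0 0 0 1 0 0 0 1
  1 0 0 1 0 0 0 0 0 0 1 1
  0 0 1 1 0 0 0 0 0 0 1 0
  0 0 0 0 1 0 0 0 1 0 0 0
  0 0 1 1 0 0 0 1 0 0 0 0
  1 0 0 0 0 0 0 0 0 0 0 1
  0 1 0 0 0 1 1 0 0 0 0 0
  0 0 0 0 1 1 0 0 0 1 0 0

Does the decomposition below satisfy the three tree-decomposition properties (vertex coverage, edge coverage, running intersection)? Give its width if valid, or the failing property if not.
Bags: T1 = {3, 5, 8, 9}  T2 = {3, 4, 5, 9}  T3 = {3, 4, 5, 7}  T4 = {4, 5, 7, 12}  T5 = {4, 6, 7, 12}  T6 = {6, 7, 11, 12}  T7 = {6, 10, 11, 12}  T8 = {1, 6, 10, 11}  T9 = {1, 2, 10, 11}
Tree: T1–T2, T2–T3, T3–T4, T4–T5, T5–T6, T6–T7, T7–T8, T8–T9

Checking the three conditions: (i) the bags cover all of {1, 2, 3, 4, 5, 6, 7, 8, 9, 10, 11, 12}; (ii) for each edge, some bag contains both endpoints; (iii) the bags containing any fixed vertex form a subtree. All hold, so the decomposition is valid with width 4 − 1 = 3.

Yes; width 3.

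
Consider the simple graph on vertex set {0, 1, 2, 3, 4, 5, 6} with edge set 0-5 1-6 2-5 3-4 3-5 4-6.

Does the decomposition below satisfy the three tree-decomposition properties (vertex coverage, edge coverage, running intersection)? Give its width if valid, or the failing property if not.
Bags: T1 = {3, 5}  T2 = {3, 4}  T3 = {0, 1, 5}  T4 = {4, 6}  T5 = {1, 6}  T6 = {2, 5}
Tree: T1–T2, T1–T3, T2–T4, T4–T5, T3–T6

No — bags containing vertex 1 are not connected in the tree.

A tree decomposition must satisfy three properties: every vertex lies in some bag; for every edge, both endpoints lie together in some bag; and for every vertex, the bags containing it form a connected subtree. Here bags containing vertex 1 are not connected in the tree, so the decomposition is invalid.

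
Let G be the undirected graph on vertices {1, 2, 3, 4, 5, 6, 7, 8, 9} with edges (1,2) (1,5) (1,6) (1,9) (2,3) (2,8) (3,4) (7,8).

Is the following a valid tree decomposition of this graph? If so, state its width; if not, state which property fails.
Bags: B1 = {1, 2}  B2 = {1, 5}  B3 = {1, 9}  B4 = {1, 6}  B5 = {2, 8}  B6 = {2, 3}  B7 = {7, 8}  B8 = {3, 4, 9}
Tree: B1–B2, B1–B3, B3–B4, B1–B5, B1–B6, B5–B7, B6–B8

A tree decomposition must satisfy three properties: every vertex lies in some bag; for every edge, both endpoints lie together in some bag; and for every vertex, the bags containing it form a connected subtree. Here bags containing vertex 9 are not connected in the tree, so the decomposition is invalid.

No — bags containing vertex 9 are not connected in the tree.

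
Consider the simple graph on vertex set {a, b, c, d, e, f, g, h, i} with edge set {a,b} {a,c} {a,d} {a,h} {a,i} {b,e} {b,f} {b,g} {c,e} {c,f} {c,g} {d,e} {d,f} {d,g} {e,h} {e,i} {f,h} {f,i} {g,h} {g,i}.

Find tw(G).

4

A width-4 tree decomposition is:
Bags: B1 = {a, e, f, g, i}  B2 = {a, c, e, f, g}  B3 = {a, e, f, g, h}  B4 = {a, b, e, f, g}  B5 = {a, d, e, f, g}
Tree: B1–B2, B2–B3, B3–B4, B4–B5
Each bag holds 5 vertices, so the decomposition has width 4, which upper-bounds the treewidth. For the lower bound: the 5 vertex sets {a,i}, {c,g}, {f,h}, {e}, {b} are disjoint, each induces a connected subgraph, and every pair is joined by at least one edge of G. Contracting each set to a single vertex therefore yields K_{5} as a minor, and since treewidth is minor-monotone, tw(G) ≥ tw(K_{5}) = 4. Combining the bounds, tw(G) = 4.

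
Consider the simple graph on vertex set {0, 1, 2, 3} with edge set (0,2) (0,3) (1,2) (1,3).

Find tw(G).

A width-2 tree decomposition is:
Bags: B1 = {0, 1, 3}  B2 = {0, 1, 2}
Tree: B1–B2
Every bag has size at most 3, so the width is 3 − 1 = 2 and tw(G) ≤ 2. Since 0–3–1–2–0 is a cycle in G, G is not acyclic. Forests are exactly the graphs of treewidth ≤ 1, so tw(G) ≥ 2. The upper and lower bounds meet at 2, so that is the treewidth.

2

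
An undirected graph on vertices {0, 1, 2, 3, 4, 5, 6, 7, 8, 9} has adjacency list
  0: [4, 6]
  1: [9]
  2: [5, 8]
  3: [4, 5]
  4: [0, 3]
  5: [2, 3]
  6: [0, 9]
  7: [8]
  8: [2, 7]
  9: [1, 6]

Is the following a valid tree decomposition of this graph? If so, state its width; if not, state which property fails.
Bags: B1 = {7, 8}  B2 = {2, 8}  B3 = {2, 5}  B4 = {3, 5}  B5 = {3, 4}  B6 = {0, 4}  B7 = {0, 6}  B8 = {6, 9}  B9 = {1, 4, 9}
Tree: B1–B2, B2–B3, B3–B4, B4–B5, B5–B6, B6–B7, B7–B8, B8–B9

No — bags containing vertex 4 are not connected in the tree.

A tree decomposition must satisfy three properties: every vertex lies in some bag; for every edge, both endpoints lie together in some bag; and for every vertex, the bags containing it form a connected subtree. Here bags containing vertex 4 are not connected in the tree, so the decomposition is invalid.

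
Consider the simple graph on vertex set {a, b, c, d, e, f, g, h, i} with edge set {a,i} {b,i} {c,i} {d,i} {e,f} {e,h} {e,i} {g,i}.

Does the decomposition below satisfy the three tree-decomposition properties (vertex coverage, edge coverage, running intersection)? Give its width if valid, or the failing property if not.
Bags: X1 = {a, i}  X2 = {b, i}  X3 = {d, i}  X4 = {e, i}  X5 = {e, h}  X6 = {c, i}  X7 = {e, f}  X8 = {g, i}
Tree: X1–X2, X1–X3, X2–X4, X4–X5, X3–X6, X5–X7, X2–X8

Vertex coverage: the bags together contain {a, b, c, d, e, f, g, h, i}, the full vertex set. Edge coverage: each edge of G has both endpoints in at least one bag. Running intersection: for every vertex, the bags containing it form a connected subtree. All three properties hold, so this is a valid tree decomposition of width max|bag| − 1 = 1, and hence tw(G) ≤ 1.

Yes; width 1.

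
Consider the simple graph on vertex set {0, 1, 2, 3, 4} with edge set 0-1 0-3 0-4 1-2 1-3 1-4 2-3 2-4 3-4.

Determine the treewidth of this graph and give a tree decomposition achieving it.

The largest bag has 4 vertices, giving width 3; this decomposition certifies tw(G) ≤ 3. Conversely, {0, 1, 3, 4} is a clique of size 4, and the vertices of any clique must share a bag in every tree decomposition; so some bag has ≥ 4 vertices and tw(G) ≥ 3. Combining the bounds, tw(G) = 3.

Treewidth 3.
One such decomposition:
Bags: B1 = {1, 2, 3, 4}  B2 = {0, 1, 3, 4}
Tree: B1–B2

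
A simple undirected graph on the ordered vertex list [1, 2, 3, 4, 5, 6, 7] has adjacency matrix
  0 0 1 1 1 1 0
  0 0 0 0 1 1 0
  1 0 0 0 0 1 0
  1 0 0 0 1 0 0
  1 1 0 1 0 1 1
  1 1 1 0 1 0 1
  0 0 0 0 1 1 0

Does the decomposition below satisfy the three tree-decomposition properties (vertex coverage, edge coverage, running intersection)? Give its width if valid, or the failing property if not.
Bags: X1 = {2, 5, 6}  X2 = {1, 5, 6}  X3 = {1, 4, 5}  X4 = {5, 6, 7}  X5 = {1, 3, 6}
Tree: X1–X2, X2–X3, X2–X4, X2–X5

Yes; width 2.

Checking the three conditions: (i) the bags cover all of {1, 2, 3, 4, 5, 6, 7}; (ii) for each edge, some bag contains both endpoints; (iii) the bags containing any fixed vertex form a subtree. All hold, so the decomposition is valid with width 3 − 1 = 2.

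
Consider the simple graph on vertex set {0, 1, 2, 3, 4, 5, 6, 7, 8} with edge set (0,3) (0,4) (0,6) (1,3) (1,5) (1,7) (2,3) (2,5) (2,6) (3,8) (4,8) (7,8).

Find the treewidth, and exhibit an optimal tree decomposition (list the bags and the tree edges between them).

The largest bag has 4 vertices, giving width 3; this decomposition certifies tw(G) ≤ 3. For the lower bound: the 4 vertex sets {2,5,6}, {0}, {3}, {1,4,7,8} are disjoint, each induces a connected subgraph, and every pair is joined by at least one edge of G. Contracting each set to a single vertex therefore yields K_{4} as a minor, and since treewidth is minor-monotone, tw(G) ≥ tw(K_{4}) = 3. Combining the bounds, tw(G) = 3.

Treewidth 3.
One such decomposition:
Bags: B1 = {0, 2, 5, 6}  B2 = {0, 2, 3, 5}  B3 = {0, 1, 3, 5}  B4 = {0, 1, 3, 4}  B5 = {1, 3, 4, 8}  B6 = {1, 4, 7, 8}
Tree: B1–B2, B2–B3, B3–B4, B4–B5, B5–B6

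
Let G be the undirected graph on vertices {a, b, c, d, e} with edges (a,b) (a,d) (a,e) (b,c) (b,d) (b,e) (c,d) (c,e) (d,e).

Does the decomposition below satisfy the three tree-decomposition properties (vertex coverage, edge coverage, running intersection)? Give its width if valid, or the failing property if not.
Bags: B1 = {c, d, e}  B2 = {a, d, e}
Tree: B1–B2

A tree decomposition must satisfy three properties: every vertex lies in some bag; for every edge, both endpoints lie together in some bag; and for every vertex, the bags containing it form a connected subtree. Here vertex b appears in no bag, so the decomposition is invalid.

No — vertex b appears in no bag.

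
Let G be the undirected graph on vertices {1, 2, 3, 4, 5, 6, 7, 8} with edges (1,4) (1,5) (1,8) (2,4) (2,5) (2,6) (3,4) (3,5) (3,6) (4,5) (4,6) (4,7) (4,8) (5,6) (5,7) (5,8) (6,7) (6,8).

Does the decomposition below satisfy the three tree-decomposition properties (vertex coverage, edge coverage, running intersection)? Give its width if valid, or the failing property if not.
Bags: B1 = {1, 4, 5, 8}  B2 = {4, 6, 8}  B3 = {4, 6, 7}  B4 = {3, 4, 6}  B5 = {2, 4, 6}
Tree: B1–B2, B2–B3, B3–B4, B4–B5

A tree decomposition must satisfy three properties: every vertex lies in some bag; for every edge, both endpoints lie together in some bag; and for every vertex, the bags containing it form a connected subtree. Here edge (5,6) lies in no bag, so the decomposition is invalid.

No — edge (5,6) lies in no bag.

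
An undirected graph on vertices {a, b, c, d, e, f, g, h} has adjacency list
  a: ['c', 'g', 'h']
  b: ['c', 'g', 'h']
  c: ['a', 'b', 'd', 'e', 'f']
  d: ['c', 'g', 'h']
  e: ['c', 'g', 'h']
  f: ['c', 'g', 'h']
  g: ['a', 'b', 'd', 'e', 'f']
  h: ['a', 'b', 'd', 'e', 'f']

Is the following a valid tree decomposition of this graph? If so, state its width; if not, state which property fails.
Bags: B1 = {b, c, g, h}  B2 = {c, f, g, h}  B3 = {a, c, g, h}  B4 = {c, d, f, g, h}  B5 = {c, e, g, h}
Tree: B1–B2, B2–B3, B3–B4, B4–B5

A tree decomposition must satisfy three properties: every vertex lies in some bag; for every edge, both endpoints lie together in some bag; and for every vertex, the bags containing it form a connected subtree. Here bags containing vertex f are not connected in the tree, so the decomposition is invalid.

No — bags containing vertex f are not connected in the tree.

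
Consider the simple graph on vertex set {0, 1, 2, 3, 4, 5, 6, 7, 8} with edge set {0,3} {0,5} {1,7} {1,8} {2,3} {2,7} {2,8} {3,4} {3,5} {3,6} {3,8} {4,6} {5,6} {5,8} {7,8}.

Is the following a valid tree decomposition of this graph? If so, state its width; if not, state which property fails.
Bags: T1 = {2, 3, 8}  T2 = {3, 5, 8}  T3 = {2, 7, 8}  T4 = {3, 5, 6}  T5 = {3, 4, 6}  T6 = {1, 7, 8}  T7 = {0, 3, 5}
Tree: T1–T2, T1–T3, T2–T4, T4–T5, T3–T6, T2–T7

Checking the three conditions: (i) the bags cover all of {0, 1, 2, 3, 4, 5, 6, 7, 8}; (ii) for each edge, some bag contains both endpoints; (iii) the bags containing any fixed vertex form a subtree. All hold, so the decomposition is valid with width 3 − 1 = 2.

Yes; width 2.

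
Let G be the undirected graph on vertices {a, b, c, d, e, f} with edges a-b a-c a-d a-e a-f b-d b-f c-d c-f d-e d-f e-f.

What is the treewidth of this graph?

A width-3 tree decomposition is:
Bags: B1 = {a, d, e, f}  B2 = {a, c, d, f}  B3 = {a, b, d, f}
Tree: B1–B2, B2–B3
Each bag holds 4 vertices, so the decomposition has width 3, which upper-bounds the treewidth. For the lower bound, the 4 vertices {a, d, e, f} are pairwise adjacent, and any tree decomposition puts a clique entirely inside one bag — forcing width ≥ 3. Combining the bounds, tw(G) = 3.

3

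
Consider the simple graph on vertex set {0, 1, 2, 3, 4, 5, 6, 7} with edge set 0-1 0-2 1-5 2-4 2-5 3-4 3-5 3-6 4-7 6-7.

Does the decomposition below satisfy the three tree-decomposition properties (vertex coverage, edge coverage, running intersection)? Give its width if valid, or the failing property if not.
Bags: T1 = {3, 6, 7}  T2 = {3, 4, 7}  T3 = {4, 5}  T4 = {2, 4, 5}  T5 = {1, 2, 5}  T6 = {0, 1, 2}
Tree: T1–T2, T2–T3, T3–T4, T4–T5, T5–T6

A tree decomposition must satisfy three properties: every vertex lies in some bag; for every edge, both endpoints lie together in some bag; and for every vertex, the bags containing it form a connected subtree. Here edge (3,5) lies in no bag, so the decomposition is invalid.

No — edge (3,5) lies in no bag.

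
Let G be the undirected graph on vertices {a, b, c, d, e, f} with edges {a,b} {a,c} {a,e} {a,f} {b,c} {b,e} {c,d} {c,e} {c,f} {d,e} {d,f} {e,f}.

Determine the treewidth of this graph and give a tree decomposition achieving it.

The largest bag has 4 vertices, giving width 3; this decomposition certifies tw(G) ≤ 3. Conversely, {c, d, e, f} is a clique of size 4, and the vertices of any clique must share a bag in every tree decomposition; so some bag has ≥ 4 vertices and tw(G) ≥ 3. Therefore the treewidth is 3.

Treewidth 3.
Bags: B1 = {a, c, e, f}  B2 = {a, b, c, e}  B3 = {c, d, e, f}
Tree: B1–B2, B1–B3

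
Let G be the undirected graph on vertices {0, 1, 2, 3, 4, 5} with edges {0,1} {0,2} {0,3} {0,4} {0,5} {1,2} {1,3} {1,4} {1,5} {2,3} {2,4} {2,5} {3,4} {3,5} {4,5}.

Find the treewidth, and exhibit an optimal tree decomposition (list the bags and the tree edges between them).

With just one bag of size 6, the width is 6 − 1 = 5, so tw(G) ≤ 5. On the other hand G contains the 6-clique {0, 1, 2, 3, 4, 5}. A clique must lie in a single bag of any decomposition, so no decomposition can have width below 5. Therefore the treewidth is 5.

Treewidth 5.
One optimal decomposition is:
Bags: B1 = {0, 1, 2, 3, 4, 5}
Tree: (single bag)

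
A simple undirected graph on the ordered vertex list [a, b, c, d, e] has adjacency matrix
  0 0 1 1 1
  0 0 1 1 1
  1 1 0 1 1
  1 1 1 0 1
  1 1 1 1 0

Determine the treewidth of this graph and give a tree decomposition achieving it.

The largest bag has 4 vertices, giving width 3; this decomposition certifies tw(G) ≤ 3. On the other hand G contains the 4-clique {a, c, d, e}. A clique must lie in a single bag of any decomposition, so no decomposition can have width below 3. Hence tw(G) = 3 exactly.

Treewidth 3.
One optimal decomposition is:
Bags: B1 = {b, c, d, e}  B2 = {a, c, d, e}
Tree: B1–B2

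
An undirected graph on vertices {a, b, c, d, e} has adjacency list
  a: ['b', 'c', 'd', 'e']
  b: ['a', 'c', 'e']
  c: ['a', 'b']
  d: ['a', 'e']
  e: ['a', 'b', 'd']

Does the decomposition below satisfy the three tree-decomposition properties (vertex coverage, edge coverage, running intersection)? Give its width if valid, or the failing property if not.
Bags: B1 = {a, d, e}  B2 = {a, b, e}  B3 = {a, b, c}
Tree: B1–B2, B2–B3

Yes; width 2.

Every vertex of G appears in some bag (union = {a, b, c, d, e}); every edge is covered by a bag; and for each vertex v the set of bags containing v is connected in the bag tree. The decomposition is therefore valid. The largest bag has 3 vertices, so the width is 2.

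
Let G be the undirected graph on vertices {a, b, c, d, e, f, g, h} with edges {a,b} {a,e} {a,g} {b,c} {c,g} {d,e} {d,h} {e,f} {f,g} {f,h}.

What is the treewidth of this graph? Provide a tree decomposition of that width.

The largest bag has 3 vertices, giving width 2; this decomposition certifies tw(G) ≤ 2. The edges c–b–a–g–c form a cycle, so G is not a tree and its treewidth is at least 2. Therefore the treewidth is 2.

Treewidth 2.
Bags: B1 = {b, c, g}  B2 = {a, b, g}  B3 = {a, f, g}  B4 = {a, e, f}  B5 = {e, f, h}  B6 = {d, e, h}
Tree: B1–B2, B2–B3, B3–B4, B4–B5, B5–B6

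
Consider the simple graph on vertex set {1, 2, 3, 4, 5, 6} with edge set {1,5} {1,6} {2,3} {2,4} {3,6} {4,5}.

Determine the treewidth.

A width-2 tree decomposition is:
Bags: B1 = {1, 3, 6}  B2 = {1, 2, 3}  B3 = {1, 2, 4}  B4 = {1, 4, 5}
Tree: B1–B2, B2–B3, B3–B4
Every bag has size at most 3, so the width is 3 − 1 = 2 and tw(G) ≤ 2. Since 1–6–3–2–4–5–1 is a cycle in G, G is not acyclic. Forests are exactly the graphs of treewidth ≤ 1, so tw(G) ≥ 2. Hence tw(G) = 2 exactly.

2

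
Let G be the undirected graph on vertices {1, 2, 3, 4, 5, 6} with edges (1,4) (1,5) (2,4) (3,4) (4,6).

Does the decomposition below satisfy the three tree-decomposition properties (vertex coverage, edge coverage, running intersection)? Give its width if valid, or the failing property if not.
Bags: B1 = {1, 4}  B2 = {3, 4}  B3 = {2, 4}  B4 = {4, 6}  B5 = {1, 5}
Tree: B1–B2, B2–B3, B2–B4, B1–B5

Vertex coverage: the bags together contain {1, 2, 3, 4, 5, 6}, the full vertex set. Edge coverage: each edge of G has both endpoints in at least one bag. Running intersection: for every vertex, the bags containing it form a connected subtree. All three properties hold, so this is a valid tree decomposition of width max|bag| − 1 = 1, and hence tw(G) ≤ 1.

Yes; width 1.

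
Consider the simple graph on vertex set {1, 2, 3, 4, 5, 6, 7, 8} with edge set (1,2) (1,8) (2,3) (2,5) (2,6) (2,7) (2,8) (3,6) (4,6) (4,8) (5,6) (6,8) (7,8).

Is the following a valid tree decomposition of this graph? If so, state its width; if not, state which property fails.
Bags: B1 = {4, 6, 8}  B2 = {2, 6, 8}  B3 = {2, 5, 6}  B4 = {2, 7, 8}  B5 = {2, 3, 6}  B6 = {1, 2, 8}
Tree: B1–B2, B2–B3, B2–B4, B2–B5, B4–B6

Vertex coverage: the bags together contain {1, 2, 3, 4, 5, 6, 7, 8}, the full vertex set. Edge coverage: each edge of G has both endpoints in at least one bag. Running intersection: for every vertex, the bags containing it form a connected subtree. All three properties hold, so this is a valid tree decomposition of width max|bag| − 1 = 2, and hence tw(G) ≤ 2.

Yes; width 2.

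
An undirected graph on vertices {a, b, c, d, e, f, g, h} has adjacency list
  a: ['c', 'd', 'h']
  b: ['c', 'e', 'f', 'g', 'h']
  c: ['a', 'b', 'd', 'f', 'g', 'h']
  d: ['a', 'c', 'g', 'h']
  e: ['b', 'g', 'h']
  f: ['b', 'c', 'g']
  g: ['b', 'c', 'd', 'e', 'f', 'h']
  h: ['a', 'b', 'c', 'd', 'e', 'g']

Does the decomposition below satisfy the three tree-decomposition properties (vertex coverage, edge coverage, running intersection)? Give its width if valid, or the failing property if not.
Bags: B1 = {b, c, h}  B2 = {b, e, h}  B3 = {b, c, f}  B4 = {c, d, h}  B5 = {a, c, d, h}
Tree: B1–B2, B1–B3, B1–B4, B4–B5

No — vertex g appears in no bag.

A tree decomposition must satisfy three properties: every vertex lies in some bag; for every edge, both endpoints lie together in some bag; and for every vertex, the bags containing it form a connected subtree. Here vertex g appears in no bag, so the decomposition is invalid.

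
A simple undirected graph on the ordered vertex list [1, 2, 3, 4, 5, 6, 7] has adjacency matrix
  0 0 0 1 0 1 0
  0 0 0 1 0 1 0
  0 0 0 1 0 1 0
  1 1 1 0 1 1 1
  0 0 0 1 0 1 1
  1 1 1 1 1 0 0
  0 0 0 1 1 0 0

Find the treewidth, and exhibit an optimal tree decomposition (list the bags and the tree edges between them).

Each bag holds 3 vertices, so the decomposition has width 2, which upper-bounds the treewidth. On the other hand G contains the 3-clique {1, 4, 6}. A clique must lie in a single bag of any decomposition, so no decomposition can have width below 2. The upper and lower bounds meet at 2, so that is the treewidth.

Treewidth 2.
Bags: B1 = {4, 5, 6}  B2 = {2, 4, 6}  B3 = {1, 4, 6}  B4 = {4, 5, 7}  B5 = {3, 4, 6}
Tree: B1–B2, B2–B3, B1–B4, B1–B5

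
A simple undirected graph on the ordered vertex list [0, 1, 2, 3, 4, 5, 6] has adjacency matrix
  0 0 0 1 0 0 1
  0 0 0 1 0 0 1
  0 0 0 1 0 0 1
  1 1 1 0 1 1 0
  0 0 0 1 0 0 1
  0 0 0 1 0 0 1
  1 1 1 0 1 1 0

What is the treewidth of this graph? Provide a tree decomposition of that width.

Treewidth 2.
One such decomposition:
Bags: B1 = {1, 3, 6}  B2 = {2, 3, 6}  B3 = {3, 4, 6}  B4 = {3, 5, 6}  B5 = {0, 3, 6}
Tree: B1–B2, B2–B3, B3–B4, B4–B5

Every bag has size at most 3, so the width is 3 − 1 = 2 and tw(G) ≤ 2. Since 3–1–6–2–3 is a cycle in G, G is not acyclic. Forests are exactly the graphs of treewidth ≤ 1, so tw(G) ≥ 2. Combining the bounds, tw(G) = 2.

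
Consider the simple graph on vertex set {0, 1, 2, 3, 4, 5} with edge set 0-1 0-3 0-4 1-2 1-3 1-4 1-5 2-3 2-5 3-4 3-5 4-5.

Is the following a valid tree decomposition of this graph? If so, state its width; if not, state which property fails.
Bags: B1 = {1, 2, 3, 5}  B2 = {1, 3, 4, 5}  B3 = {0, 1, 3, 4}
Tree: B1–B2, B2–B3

Yes; width 3.

Vertex coverage: the bags together contain {0, 1, 2, 3, 4, 5}, the full vertex set. Edge coverage: each edge of G has both endpoints in at least one bag. Running intersection: for every vertex, the bags containing it form a connected subtree. All three properties hold, so this is a valid tree decomposition of width max|bag| − 1 = 3, and hence tw(G) ≤ 3.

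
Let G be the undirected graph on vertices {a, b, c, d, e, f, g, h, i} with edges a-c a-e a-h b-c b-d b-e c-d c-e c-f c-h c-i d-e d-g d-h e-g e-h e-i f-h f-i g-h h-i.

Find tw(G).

A width-3 tree decomposition is:
Bags: B1 = {b, c, d, e}  B2 = {c, d, e, h}  B3 = {c, e, h, i}  B4 = {c, f, h, i}  B5 = {d, e, g, h}  B6 = {a, c, e, h}
Tree: B1–B2, B2–B3, B3–B4, B2–B5, B2–B6
Every bag has size at most 4, so the width is 4 − 1 = 3 and tw(G) ≤ 3. On the other hand G contains the 4-clique {d, e, g, h}. A clique must lie in a single bag of any decomposition, so no decomposition can have width below 3. Combining the bounds, tw(G) = 3.

3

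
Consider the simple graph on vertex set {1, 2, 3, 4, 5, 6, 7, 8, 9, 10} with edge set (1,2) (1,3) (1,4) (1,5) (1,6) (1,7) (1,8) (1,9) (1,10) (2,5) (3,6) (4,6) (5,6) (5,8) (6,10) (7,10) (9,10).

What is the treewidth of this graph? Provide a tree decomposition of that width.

Every bag has size at most 3, so the width is 3 − 1 = 2 and tw(G) ≤ 2. For the lower bound, the 3 vertices {1, 2, 5} are pairwise adjacent, and any tree decomposition puts a clique entirely inside one bag — forcing width ≥ 2. Hence tw(G) = 2 exactly.

Treewidth 2.
Bags: B1 = {1, 5, 6}  B2 = {1, 4, 6}  B3 = {1, 6, 10}  B4 = {1, 7, 10}  B5 = {1, 9, 10}  B6 = {1, 2, 5}  B7 = {1, 3, 6}  B8 = {1, 5, 8}
Tree: B1–B2, B1–B3, B3–B4, B3–B5, B1–B6, B3–B7, B1–B8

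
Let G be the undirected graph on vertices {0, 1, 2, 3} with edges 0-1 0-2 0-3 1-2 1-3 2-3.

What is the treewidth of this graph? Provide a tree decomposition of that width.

Treewidth 3.
One optimal decomposition is:
Bags: B1 = {0, 1, 2, 3}
Tree: (single bag)

With just one bag of size 4, the width is 4 − 1 = 3, so tw(G) ≤ 3. On the other hand G contains the 4-clique {0, 1, 2, 3}. A clique must lie in a single bag of any decomposition, so no decomposition can have width below 3. The upper and lower bounds meet at 3, so that is the treewidth.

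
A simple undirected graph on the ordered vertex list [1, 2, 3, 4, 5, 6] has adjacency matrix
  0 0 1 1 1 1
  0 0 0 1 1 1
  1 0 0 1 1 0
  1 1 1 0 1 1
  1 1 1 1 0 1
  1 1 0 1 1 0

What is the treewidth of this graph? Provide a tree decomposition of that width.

Each bag holds 4 vertices, so the decomposition has width 3, which upper-bounds the treewidth. On the other hand G contains the 4-clique {1, 3, 4, 5}. A clique must lie in a single bag of any decomposition, so no decomposition can have width below 3. Therefore the treewidth is 3.

Treewidth 3.
Bags: B1 = {1, 4, 5, 6}  B2 = {2, 4, 5, 6}  B3 = {1, 3, 4, 5}
Tree: B1–B2, B1–B3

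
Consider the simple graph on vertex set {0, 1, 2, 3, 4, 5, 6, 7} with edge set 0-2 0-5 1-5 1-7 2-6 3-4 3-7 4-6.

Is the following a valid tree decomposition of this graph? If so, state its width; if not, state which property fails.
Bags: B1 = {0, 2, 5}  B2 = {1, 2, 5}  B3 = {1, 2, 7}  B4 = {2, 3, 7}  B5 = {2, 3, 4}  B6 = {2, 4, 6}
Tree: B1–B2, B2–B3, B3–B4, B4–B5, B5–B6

Yes; width 2.

Every vertex of G appears in some bag (union = {0, 1, 2, 3, 4, 5, 6, 7}); every edge is covered by a bag; and for each vertex v the set of bags containing v is connected in the bag tree. The decomposition is therefore valid. The largest bag has 3 vertices, so the width is 2.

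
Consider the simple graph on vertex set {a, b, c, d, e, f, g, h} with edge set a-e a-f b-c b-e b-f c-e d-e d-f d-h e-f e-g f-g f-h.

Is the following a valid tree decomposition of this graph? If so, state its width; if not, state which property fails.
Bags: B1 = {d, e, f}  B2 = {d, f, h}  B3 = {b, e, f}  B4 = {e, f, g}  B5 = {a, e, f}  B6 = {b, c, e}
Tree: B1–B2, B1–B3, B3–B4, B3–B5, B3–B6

Every vertex of G appears in some bag (union = {a, b, c, d, e, f, g, h}); every edge is covered by a bag; and for each vertex v the set of bags containing v is connected in the bag tree. The decomposition is therefore valid. The largest bag has 3 vertices, so the width is 2.

Yes; width 2.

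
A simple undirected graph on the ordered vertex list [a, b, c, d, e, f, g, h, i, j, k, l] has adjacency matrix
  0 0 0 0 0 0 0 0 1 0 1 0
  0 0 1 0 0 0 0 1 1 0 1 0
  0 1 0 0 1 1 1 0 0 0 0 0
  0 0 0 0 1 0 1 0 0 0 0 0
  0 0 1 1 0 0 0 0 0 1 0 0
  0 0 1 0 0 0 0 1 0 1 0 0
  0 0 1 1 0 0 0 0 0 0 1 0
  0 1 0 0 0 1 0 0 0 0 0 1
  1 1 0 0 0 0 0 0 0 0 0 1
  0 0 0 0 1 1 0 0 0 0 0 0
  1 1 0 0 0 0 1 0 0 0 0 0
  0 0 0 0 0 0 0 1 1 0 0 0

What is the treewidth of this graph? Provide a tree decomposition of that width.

Treewidth 3.
Bags: B1 = {a, i, k, l}  B2 = {b, i, k, l}  B3 = {b, h, k, l}  B4 = {b, g, h, k}  B5 = {b, c, g, h}  B6 = {c, f, g, h}  B7 = {c, d, f, g}  B8 = {c, d, e, f}  B9 = {d, e, f, j}
Tree: B1–B2, B2–B3, B3–B4, B4–B5, B5–B6, B6–B7, B7–B8, B8–B9

The largest bag has 4 vertices, giving width 3; this decomposition certifies tw(G) ≤ 3. For the lower bound: the 4 vertex sets {a,i,l}, {k}, {b}, {c,f,g,h} are disjoint, each induces a connected subgraph, and every pair is joined by at least one edge of G. Contracting each set to a single vertex therefore yields K_{4} as a minor, and since treewidth is minor-monotone, tw(G) ≥ tw(K_{4}) = 3. Therefore the treewidth is 3.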